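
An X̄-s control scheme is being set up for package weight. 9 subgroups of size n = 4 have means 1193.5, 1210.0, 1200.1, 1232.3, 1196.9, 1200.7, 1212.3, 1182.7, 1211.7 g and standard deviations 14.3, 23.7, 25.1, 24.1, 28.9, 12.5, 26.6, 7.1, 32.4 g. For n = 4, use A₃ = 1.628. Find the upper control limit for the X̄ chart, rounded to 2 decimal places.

X̄̄ = (1193.5 + 1210.0 + 1200.1 + 1232.3 + 1196.9 + 1200.7 + 1212.3 + 1182.7 + 1211.7) / 9 = 1204.4667
s̄ = (14.3 + 23.7 + 25.1 + 24.1 + 28.9 + 12.5 + 26.6 + 7.1 + 32.4) / 9 = 21.6333
UCL = X̄̄ + A₃·s̄ = 1204.4667 + 1.628 × 21.6333 = 1239.6857

1239.69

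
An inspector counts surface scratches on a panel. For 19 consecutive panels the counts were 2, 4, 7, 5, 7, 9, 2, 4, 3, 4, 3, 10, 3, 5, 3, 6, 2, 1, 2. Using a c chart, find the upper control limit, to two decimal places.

10.55

c̄ = (2 + 4 + 7 + 5 + 7 + 9 + 2 + 4 + 3 + 4 + 3 + 10 + 3 + 5 + 3 + 6 + 2 + 1 + 2) / 19 = 82 / 19 = 4.3158
UCL = c̄ + 3√c̄ = 4.3158 + 3 × √4.3158 = 4.3158 + 3 × 2.0774 = 10.5481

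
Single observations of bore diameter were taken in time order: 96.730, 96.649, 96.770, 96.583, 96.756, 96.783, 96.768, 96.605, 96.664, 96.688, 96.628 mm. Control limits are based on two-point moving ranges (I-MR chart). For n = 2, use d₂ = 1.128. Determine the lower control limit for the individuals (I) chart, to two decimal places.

X̄ = (96.730 + 96.649 + 96.770 + 96.583 + 96.756 + 96.783 + 96.768 + 96.605 + 96.664 + 96.688 + 96.628) / 11 = 96.6931
Moving ranges: 0.081, 0.121, 0.187, 0.173, 0.027, 0.015, 0.163, 0.059, 0.024, 0.060; M̄R̄ = 0.9100 / 10 = 0.0910
LCL = X̄ − 3·M̄R̄/d₂ = 96.6931 − 3 × 0.0910 / 1.128 = 96.4511

96.45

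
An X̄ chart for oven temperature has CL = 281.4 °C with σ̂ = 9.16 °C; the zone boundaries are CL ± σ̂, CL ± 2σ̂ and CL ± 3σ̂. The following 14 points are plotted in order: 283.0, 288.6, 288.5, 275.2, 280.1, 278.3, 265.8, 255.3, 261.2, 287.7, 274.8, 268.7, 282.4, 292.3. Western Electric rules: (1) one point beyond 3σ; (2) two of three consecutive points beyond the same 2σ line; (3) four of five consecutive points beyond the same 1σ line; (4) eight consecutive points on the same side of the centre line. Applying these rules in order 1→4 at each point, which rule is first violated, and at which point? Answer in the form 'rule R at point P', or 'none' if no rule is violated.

Zone of each point (C = within 1σ̂, B = 1σ̂–2σ̂, A = 2σ̂–3σ̂, * = beyond 3σ̂; sign = side of CL): 1:+C, 2:+C, 3:+C, 4:-C, 5:-C, 6:-C, 7:-B, 8:-A, 9:-A, 10:+C, 11:-C, 12:-B, 13:+C, 14:+B
Rule 2 (two of three consecutive points beyond the same 2σ limit) is satisfied at point 9.

rule 2 at point 9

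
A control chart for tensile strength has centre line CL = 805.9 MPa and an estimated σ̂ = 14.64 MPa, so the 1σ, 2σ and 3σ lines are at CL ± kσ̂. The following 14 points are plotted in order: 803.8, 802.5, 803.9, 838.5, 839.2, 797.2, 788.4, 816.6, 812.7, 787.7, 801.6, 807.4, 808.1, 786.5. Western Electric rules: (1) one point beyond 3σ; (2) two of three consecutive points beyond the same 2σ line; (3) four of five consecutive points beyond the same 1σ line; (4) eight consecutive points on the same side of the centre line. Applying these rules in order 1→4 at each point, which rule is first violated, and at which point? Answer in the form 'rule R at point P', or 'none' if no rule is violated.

rule 2 at point 5

Zone of each point (C = within 1σ̂, B = 1σ̂–2σ̂, A = 2σ̂–3σ̂, * = beyond 3σ̂; sign = side of CL): 1:-C, 2:-C, 3:-C, 4:+A, 5:+A, 6:-C, 7:-B, 8:+C, 9:+C, 10:-B, 11:-C, 12:+C, 13:+C, 14:-B
Rule 2 (two of three consecutive points beyond the same 2σ limit) is satisfied at point 5.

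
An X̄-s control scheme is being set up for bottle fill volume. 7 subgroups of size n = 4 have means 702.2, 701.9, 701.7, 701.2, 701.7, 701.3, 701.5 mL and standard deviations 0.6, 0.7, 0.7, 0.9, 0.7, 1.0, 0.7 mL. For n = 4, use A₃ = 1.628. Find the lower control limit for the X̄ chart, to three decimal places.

700.410

X̄̄ = (702.2 + 701.9 + 701.7 + 701.2 + 701.7 + 701.3 + 701.5) / 7 = 701.6429
s̄ = (0.6 + 0.7 + 0.7 + 0.9 + 0.7 + 1.0 + 0.7) / 7 = 0.7571
LCL = X̄̄ − A₃·s̄ = 701.6429 − 1.628 × 0.7571 = 700.4102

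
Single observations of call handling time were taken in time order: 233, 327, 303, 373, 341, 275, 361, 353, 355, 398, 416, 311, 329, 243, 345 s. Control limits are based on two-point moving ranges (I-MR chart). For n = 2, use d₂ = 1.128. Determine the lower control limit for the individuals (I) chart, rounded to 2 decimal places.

X̄ = (233 + 327 + 303 + 373 + 341 + 275 + 361 + 353 + 355 + 398 + 416 + 311 + 329 + 243 + 345) / 15 = 330.8667
Moving ranges: 94, 24, 70, 32, 66, 86, 8, 2, 43, 18, 105, 18, 86, 102; M̄R̄ = 754.0000 / 14 = 53.8571
LCL = X̄ − 3·M̄R̄/d₂ = 330.8667 − 3 × 53.8571 / 1.128 = 187.6296

187.63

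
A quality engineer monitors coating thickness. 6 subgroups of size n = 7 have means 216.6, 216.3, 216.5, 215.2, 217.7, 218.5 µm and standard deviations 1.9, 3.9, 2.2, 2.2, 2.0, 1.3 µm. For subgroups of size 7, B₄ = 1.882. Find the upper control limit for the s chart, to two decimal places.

4.23

s̄ = (1.9 + 3.9 + 2.2 + 2.2 + 2.0 + 1.3) / 6 = 2.2500
UCL_s = B₄·s̄ = 1.882 × 2.2500 = 4.2345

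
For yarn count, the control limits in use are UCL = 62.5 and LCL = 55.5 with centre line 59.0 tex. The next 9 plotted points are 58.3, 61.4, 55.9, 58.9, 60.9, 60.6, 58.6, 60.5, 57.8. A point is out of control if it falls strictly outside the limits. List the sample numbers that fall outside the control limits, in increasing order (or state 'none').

All 9 points lie within [55.5, 62.5].

none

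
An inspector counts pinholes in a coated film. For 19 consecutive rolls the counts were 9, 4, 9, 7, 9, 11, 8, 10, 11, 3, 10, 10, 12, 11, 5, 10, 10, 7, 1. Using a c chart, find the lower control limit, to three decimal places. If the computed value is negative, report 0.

0.000

c̄ = (9 + 4 + 9 + 7 + 9 + 11 + 8 + 10 + 11 + 3 + 10 + 10 + 12 + 11 + 5 + 10 + 10 + 7 + 1) / 19 = 157 / 19 = 8.2632
LCL = c̄ − 3√c̄ = 8.2632 − 3 × 2.8746 = -0.3606 → 0 (cannot be negative)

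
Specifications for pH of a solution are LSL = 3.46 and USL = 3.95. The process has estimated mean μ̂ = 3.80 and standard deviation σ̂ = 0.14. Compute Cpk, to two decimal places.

Cpu = (USL − μ̂) / (3σ̂) = (3.95 − 3.80) / (3 × 0.14) = 0.3571; Cpl = (μ̂ − LSL) / (3σ̂) = (3.80 − 3.46) / (3 × 0.14) = 0.8095; Cpk = min(Cpu, Cpl) = 0.3571

0.36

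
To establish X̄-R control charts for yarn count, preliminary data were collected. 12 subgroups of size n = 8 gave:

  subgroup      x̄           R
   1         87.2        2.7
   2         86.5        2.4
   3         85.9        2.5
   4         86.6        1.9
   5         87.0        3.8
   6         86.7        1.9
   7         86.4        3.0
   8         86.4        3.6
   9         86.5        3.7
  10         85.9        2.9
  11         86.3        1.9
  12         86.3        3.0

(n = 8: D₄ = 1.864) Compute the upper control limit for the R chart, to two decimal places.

R̄ = (2.7 + 2.4 + 2.5 + 1.9 + 3.8 + 1.9 + 3.0 + 3.6 + 3.7 + 2.9 + 1.9 + 3.0) / 12 = 33.3000 / 12 = 2.7750
UCL_R = D₄·R̄ = 1.864 × 2.7750 = 5.1726

5.17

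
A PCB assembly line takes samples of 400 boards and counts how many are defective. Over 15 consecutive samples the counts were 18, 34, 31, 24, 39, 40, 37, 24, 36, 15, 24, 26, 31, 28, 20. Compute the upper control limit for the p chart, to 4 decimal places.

p̄ = Σdᵢ / (k·n) = 427 / (15 × 400) = 0.07117
UCL = p̄ + 3·√(p̄(1−p̄)/n) = 0.07117 + 3 × √(0.07117×0.92883/400) = 0.07117 + 3 × 0.01286 = 0.10973

0.1097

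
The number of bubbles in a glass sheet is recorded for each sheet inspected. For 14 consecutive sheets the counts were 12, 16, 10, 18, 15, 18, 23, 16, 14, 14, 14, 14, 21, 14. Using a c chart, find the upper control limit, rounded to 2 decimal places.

27.51

c̄ = (12 + 16 + 10 + 18 + 15 + 18 + 23 + 16 + 14 + 14 + 14 + 14 + 21 + 14) / 14 = 219 / 14 = 15.6429
UCL = c̄ + 3√c̄ = 15.6429 + 3 × √15.6429 = 15.6429 + 3 × 3.9551 = 27.5082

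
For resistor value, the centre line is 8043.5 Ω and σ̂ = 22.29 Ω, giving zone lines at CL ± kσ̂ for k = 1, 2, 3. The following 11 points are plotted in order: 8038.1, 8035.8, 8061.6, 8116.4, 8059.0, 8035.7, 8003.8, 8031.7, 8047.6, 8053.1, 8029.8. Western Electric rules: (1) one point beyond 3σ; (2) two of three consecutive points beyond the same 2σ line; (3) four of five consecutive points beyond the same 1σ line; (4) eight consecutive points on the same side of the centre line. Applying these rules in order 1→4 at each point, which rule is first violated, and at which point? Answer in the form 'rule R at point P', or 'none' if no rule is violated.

rule 1 at point 4

Zone of each point (C = within 1σ̂, B = 1σ̂–2σ̂, A = 2σ̂–3σ̂, * = beyond 3σ̂; sign = side of CL): 1:-C, 2:-C, 3:+C, 4:+*, 5:+C, 6:-C, 7:-B, 8:-C, 9:+C, 10:+C, 11:-C
Rule 1 (one point beyond the 3σ limits) is satisfied at point 4.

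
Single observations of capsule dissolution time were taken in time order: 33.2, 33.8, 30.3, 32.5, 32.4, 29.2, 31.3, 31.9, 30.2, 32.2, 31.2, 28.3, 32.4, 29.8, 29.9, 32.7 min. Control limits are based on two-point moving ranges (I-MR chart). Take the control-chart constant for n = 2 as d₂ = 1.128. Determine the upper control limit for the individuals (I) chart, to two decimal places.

X̄ = (33.2 + 33.8 + 30.3 + 32.5 + 32.4 + 29.2 + 31.3 + 31.9 + 30.2 + 32.2 + 31.2 + 28.3 + 32.4 + 29.8 + 29.9 + 32.7) / 16 = 31.3313
Moving ranges: 0.6, 3.5, 2.2, 0.1, 3.2, 2.1, 0.6, 1.7, 2.0, 1.0, 2.9, 4.1, 2.6, 0.1, 2.8; M̄R̄ = 29.5000 / 15 = 1.9667
UCL = X̄ + 3·M̄R̄/d₂ = 31.3313 + 3 × 1.9667 / 1.128 = 36.5617

36.56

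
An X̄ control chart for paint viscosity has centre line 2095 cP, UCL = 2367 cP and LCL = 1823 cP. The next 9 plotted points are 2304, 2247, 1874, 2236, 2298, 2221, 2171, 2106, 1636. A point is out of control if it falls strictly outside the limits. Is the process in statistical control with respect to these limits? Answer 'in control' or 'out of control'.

out of control

Compare each point to [1823, 2367]: sample 9 = 1636 < LCL.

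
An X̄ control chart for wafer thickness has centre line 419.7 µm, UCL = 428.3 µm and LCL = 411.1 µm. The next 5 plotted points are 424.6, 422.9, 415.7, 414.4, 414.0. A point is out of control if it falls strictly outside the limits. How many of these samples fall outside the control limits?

All 5 points lie within [411.1, 428.3].

0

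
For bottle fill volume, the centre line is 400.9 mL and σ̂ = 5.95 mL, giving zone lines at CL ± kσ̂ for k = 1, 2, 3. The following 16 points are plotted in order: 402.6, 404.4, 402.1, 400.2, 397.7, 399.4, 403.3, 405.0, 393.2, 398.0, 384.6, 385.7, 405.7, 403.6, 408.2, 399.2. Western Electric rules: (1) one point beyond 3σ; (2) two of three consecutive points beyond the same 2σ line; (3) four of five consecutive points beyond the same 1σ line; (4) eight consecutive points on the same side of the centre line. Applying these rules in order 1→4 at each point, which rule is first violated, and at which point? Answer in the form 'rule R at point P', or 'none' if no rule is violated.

Zone of each point (C = within 1σ̂, B = 1σ̂–2σ̂, A = 2σ̂–3σ̂, * = beyond 3σ̂; sign = side of CL): 1:+C, 2:+C, 3:+C, 4:-C, 5:-C, 6:-C, 7:+C, 8:+C, 9:-B, 10:-C, 11:-A, 12:-A, 13:+C, 14:+C, 15:+B, 16:-C
Rule 2 (two of three consecutive points beyond the same 2σ limit) is satisfied at point 12.

rule 2 at point 12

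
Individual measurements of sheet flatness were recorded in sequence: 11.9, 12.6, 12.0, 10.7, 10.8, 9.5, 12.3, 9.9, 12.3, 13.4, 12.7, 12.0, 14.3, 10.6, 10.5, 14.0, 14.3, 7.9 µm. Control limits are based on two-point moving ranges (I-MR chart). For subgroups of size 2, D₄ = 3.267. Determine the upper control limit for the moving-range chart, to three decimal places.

5.842

Moving ranges: 0.7, 0.6, 1.3, 0.1, 1.3, 2.8, 2.4, 2.4, 1.1, 0.7, 0.7, 2.3, 3.7, 0.1, 3.5, 0.3, 6.4; M̄R̄ = 30.4000 / 17 = 1.7882
UCL_MR = D₄·M̄R̄ = 3.267 × 1.7882 = 5.8422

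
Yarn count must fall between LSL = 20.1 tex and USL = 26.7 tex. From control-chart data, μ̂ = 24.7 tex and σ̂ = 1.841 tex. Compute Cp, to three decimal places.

Cp = (USL − LSL) / (6σ̂) = (26.7 − 20.1) / (6 × 1.841) = 6.6000 / 11.0460 = 0.5975

0.598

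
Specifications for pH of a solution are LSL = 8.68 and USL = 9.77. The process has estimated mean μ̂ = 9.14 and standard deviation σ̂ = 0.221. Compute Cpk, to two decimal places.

Cpu = (USL − μ̂) / (3σ̂) = (9.77 − 9.14) / (3 × 0.221) = 0.9502; Cpl = (μ̂ − LSL) / (3σ̂) = (9.14 − 8.68) / (3 × 0.221) = 0.6938; Cpk = min(Cpu, Cpl) = 0.6938

0.69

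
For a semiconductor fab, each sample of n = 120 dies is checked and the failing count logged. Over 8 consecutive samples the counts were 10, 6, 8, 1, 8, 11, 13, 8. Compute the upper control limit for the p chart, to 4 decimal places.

p̄ = Σdᵢ / (k·n) = 65 / (8 × 120) = 0.06771
UCL = p̄ + 3·√(p̄(1−p̄)/n) = 0.06771 + 3 × √(0.06771×0.93229/120) = 0.06771 + 3 × 0.02294 = 0.13651

0.1365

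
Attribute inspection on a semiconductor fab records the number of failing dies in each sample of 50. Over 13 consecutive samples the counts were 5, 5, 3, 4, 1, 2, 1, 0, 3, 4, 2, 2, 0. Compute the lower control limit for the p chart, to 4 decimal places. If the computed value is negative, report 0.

0.0000

p̄ = Σdᵢ / (k·n) = 32 / (13 × 50) = 0.04923
LCL = p̄ − 3·√(p̄(1−p̄)/n) = 0.04923 − 3 × 0.03060 = -0.04256 → 0 (negative, so LCL = 0)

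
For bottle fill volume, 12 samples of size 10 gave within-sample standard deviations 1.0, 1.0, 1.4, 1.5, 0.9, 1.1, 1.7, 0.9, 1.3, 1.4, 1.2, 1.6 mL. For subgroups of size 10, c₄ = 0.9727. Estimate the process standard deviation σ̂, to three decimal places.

1.285

s̄ = (1.0 + 1.0 + 1.4 + 1.5 + 0.9 + 1.1 + 1.7 + 0.9 + 1.3 + 1.4 + 1.2 + 1.6) / 12 = 1.2500
σ̂ = s̄ / c₄ = 1.2500 / 0.9727 = 1.2851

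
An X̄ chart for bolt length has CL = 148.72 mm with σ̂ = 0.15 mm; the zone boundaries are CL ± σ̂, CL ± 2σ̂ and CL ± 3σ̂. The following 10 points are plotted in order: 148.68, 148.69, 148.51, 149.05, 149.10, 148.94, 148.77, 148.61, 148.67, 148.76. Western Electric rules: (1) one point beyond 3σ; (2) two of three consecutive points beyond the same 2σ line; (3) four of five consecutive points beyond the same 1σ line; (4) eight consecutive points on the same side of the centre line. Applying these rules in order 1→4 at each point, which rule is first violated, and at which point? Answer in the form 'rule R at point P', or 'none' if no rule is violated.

rule 2 at point 5

Zone of each point (C = within 1σ̂, B = 1σ̂–2σ̂, A = 2σ̂–3σ̂, * = beyond 3σ̂; sign = side of CL): 1:-C, 2:-C, 3:-B, 4:+A, 5:+A, 6:+B, 7:+C, 8:-C, 9:-C, 10:+C
Rule 2 (two of three consecutive points beyond the same 2σ limit) is satisfied at point 5.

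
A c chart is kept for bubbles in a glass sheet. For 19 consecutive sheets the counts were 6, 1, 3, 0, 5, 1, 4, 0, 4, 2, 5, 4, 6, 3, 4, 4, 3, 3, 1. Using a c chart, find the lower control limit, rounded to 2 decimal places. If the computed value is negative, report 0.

0.00

c̄ = (6 + 1 + 3 + 0 + 5 + 1 + 4 + 0 + 4 + 2 + 5 + 4 + 6 + 3 + 4 + 4 + 3 + 3 + 1) / 19 = 59 / 19 = 3.1053
LCL = c̄ − 3√c̄ = 3.1053 − 3 × 1.7622 = -2.1813 → 0 (cannot be negative)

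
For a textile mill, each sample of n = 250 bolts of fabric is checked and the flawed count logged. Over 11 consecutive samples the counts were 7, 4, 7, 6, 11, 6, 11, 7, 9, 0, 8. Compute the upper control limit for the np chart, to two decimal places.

14.68

p̄ = Σdᵢ / (k·n) = 76 / (11 × 250) = 0.02764
UCL = np̄ + 3·√(np̄(1−p̄)) = 6.9091 + 3 × √(6.9091×0.97236) = 6.9091 + 3 × 2.5919 = 14.6849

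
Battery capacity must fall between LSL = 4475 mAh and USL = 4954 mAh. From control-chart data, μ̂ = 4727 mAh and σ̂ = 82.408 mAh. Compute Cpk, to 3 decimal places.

Cpu = (USL − μ̂) / (3σ̂) = (4954 − 4727) / (3 × 82.408) = 0.9182; Cpl = (μ̂ − LSL) / (3σ̂) = (4727 − 4475) / (3 × 82.408) = 1.0193; Cpk = min(Cpu, Cpl) = 0.9182

0.918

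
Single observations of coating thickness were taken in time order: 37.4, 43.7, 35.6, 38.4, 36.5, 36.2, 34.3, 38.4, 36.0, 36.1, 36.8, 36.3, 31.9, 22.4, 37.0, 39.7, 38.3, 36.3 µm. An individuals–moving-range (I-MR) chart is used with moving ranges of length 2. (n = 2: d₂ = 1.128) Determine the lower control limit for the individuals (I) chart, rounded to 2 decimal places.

X̄ = (37.4 + 43.7 + 35.6 + 38.4 + 36.5 + 36.2 + 34.3 + 38.4 + 36.0 + 36.1 + 36.8 + 36.3 + 31.9 + 22.4 + 37.0 + 39.7 + 38.3 + 36.3) / 18 = 36.1833
Moving ranges: 6.3, 8.1, 2.8, 1.9, 0.3, 1.9, 4.1, 2.4, 0.1, 0.7, 0.5, 4.4, 9.5, 14.6, 2.7, 1.4, 2.0; M̄R̄ = 63.7000 / 17 = 3.7471
LCL = X̄ − 3·M̄R̄/d₂ = 36.1833 − 3 × 3.7471 / 1.128 = 26.2178

26.22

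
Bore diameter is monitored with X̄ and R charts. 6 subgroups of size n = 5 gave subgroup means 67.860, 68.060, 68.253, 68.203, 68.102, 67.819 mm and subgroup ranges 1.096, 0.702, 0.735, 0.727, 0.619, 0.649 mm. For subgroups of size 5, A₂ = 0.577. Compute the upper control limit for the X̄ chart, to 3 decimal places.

68.485

X̄̄ = (67.860 + 68.060 + 68.253 + 68.203 + 68.102 + 67.819) / 6 = 408.2970 / 6 = 68.0495
R̄ = (1.096 + 0.702 + 0.735 + 0.727 + 0.619 + 0.649) / 6 = 4.5280 / 6 = 0.7547
UCL = X̄̄ + A₂·R̄ = 68.0495 + 0.577 × 0.7547 = 68.4849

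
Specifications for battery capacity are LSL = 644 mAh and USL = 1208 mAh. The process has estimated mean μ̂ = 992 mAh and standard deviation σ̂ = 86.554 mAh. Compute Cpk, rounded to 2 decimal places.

0.83

Cpu = (USL − μ̂) / (3σ̂) = (1208 − 992) / (3 × 86.554) = 0.8319; Cpl = (μ̂ − LSL) / (3σ̂) = (992 − 644) / (3 × 86.554) = 1.3402; Cpk = min(Cpu, Cpl) = 0.8319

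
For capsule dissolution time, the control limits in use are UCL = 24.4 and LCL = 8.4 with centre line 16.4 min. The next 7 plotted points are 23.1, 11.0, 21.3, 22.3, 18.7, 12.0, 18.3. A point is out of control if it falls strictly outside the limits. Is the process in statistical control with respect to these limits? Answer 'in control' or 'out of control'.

All 7 points lie within [8.4, 24.4].

in control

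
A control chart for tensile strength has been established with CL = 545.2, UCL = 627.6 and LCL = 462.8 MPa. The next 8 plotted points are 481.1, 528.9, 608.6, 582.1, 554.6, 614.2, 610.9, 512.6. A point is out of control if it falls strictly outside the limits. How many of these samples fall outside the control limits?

All 8 points lie within [462.8, 627.6].

0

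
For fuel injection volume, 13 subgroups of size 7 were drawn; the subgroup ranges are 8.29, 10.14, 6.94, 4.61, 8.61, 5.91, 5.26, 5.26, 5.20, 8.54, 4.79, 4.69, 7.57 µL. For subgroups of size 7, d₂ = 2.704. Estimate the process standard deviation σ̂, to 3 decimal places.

2.441

R̄ = (8.29 + 10.14 + 6.94 + 4.61 + 8.61 + 5.91 + 5.26 + 5.26 + 5.20 + 8.54 + 4.79 + 4.69 + 7.57) / 13 = 6.6008
σ̂ = R̄ / d₂ = 6.6008 / 2.704 = 2.4411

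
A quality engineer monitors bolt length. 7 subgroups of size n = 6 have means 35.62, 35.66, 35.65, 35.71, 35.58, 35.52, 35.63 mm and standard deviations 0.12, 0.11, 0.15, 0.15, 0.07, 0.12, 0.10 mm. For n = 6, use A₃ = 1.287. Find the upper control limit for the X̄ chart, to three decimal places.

35.775

X̄̄ = (35.62 + 35.66 + 35.65 + 35.71 + 35.58 + 35.52 + 35.63) / 7 = 35.6243
s̄ = (0.12 + 0.11 + 0.15 + 0.15 + 0.07 + 0.12 + 0.10) / 7 = 0.1171
UCL = X̄̄ + A₃·s̄ = 35.6243 + 1.287 × 0.1171 = 35.7750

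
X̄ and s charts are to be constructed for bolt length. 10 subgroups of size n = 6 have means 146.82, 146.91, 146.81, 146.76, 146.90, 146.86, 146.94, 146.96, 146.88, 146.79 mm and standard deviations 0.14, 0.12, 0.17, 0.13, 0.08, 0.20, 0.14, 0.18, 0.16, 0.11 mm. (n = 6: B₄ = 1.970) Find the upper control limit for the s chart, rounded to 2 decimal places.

0.28

s̄ = (0.14 + 0.12 + 0.17 + 0.13 + 0.08 + 0.20 + 0.14 + 0.18 + 0.16 + 0.11) / 10 = 0.1430
UCL_s = B₄·s̄ = 1.970 × 0.1430 = 0.2817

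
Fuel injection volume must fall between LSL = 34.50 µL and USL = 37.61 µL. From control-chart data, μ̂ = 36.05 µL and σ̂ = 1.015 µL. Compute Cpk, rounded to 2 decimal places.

0.51

Cpu = (USL − μ̂) / (3σ̂) = (37.61 − 36.05) / (3 × 1.015) = 0.5123; Cpl = (μ̂ − LSL) / (3σ̂) = (36.05 − 34.50) / (3 × 1.015) = 0.5090; Cpk = min(Cpu, Cpl) = 0.5090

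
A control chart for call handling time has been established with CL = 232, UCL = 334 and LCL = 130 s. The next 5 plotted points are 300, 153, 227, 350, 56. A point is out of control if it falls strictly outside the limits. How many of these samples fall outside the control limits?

Compare each point to [130, 334]: sample 4 = 350 > UCL; sample 5 = 56 < LCL.

2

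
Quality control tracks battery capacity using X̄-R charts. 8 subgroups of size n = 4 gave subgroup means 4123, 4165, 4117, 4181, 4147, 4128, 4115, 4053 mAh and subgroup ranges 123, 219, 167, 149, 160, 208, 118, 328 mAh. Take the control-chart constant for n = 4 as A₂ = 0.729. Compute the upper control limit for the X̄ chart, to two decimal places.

4262.76

X̄̄ = (4123 + 4165 + 4117 + 4181 + 4147 + 4128 + 4115 + 4053) / 8 = 33029.0000 / 8 = 4128.6250
R̄ = (123 + 219 + 167 + 149 + 160 + 208 + 118 + 328) / 8 = 1472.0000 / 8 = 184.0000
UCL = X̄̄ + A₂·R̄ = 4128.6250 + 0.729 × 184.0000 = 4262.7610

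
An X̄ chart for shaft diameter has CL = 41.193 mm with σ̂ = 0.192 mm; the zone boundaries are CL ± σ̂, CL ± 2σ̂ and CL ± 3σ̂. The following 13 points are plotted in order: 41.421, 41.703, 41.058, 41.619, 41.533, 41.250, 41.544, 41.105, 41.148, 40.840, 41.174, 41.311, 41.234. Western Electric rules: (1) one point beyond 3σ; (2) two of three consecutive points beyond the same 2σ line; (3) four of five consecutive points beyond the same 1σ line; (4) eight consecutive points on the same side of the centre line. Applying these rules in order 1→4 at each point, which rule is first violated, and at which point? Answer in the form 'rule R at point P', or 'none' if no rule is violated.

Zone of each point (C = within 1σ̂, B = 1σ̂–2σ̂, A = 2σ̂–3σ̂, * = beyond 3σ̂; sign = side of CL): 1:+B, 2:+A, 3:-C, 4:+A, 5:+B, 6:+C, 7:+B, 8:-C, 9:-C, 10:-B, 11:-C, 12:+C, 13:+C
Rule 2 (two of three consecutive points beyond the same 2σ limit) is satisfied at point 4.

rule 2 at point 4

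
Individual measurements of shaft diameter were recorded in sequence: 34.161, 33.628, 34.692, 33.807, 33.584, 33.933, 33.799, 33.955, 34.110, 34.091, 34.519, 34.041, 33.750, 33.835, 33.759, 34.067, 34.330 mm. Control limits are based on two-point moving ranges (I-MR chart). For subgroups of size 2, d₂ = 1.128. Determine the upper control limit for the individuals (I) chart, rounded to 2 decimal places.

X̄ = (34.161 + 33.628 + 34.692 + 33.807 + 33.584 + 33.933 + 33.799 + 33.955 + 34.110 + 34.091 + 34.519 + 34.041 + 33.750 + 33.835 + 33.759 + 34.067 + 34.330) / 17 = 34.0036
Moving ranges: 0.533, 1.064, 0.885, 0.223, 0.349, 0.134, 0.156, 0.155, 0.019, 0.428, 0.478, 0.291, 0.085, 0.076, 0.308, 0.263; M̄R̄ = 5.4470 / 16 = 0.3404
UCL = X̄ + 3·M̄R̄/d₂ = 34.0036 + 3 × 0.3404 / 1.128 = 34.9090

34.91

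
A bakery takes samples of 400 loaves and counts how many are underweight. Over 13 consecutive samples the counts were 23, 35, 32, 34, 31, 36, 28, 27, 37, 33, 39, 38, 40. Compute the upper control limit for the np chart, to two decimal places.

p̄ = Σdᵢ / (k·n) = 433 / (13 × 400) = 0.08327
UCL = np̄ + 3·√(np̄(1−p̄)) = 33.3077 + 3 × √(33.3077×0.91673) = 33.3077 + 3 × 5.5258 = 49.8850

49.89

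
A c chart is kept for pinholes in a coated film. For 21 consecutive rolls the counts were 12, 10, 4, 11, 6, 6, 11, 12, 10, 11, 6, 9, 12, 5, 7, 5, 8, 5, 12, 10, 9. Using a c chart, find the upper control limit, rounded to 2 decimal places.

c̄ = (12 + 10 + 4 + 11 + 6 + 6 + 11 + 12 + 10 + 11 + 6 + 9 + 12 + 5 + 7 + 5 + 8 + 5 + 12 + 10 + 9) / 21 = 181 / 21 = 8.6190
UCL = c̄ + 3√c̄ = 8.6190 + 3 × √8.6190 = 8.6190 + 3 × 2.9358 = 17.4265

17.43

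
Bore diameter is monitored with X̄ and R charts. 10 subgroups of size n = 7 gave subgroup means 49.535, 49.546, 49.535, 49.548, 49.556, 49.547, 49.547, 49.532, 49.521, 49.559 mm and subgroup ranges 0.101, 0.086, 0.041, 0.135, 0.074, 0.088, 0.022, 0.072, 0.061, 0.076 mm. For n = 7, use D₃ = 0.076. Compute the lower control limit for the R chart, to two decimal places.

0.01

R̄ = (0.101 + 0.086 + 0.041 + 0.135 + 0.074 + 0.088 + 0.022 + 0.072 + 0.061 + 0.076) / 10 = 0.7560 / 10 = 0.0756
LCL_R = D₃·R̄ = 0.076 × 0.0756 = 0.0057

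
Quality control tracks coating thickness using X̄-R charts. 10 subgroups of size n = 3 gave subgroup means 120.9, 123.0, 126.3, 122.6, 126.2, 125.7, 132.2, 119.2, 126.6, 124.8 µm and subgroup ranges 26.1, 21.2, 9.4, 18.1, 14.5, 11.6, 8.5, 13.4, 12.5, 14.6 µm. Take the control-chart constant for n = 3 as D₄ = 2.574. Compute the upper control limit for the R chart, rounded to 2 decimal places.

R̄ = (26.1 + 21.2 + 9.4 + 18.1 + 14.5 + 11.6 + 8.5 + 13.4 + 12.5 + 14.6) / 10 = 149.9000 / 10 = 14.9900
UCL_R = D₄·R̄ = 2.574 × 14.9900 = 38.5843

38.58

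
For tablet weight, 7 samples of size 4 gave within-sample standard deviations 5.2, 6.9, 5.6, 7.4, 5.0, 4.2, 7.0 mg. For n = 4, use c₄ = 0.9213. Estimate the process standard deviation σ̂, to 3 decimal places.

6.404

s̄ = (5.2 + 6.9 + 5.6 + 7.4 + 5.0 + 4.2 + 7.0) / 7 = 5.9000
σ̂ = s̄ / c₄ = 5.9000 / 0.9213 = 6.4040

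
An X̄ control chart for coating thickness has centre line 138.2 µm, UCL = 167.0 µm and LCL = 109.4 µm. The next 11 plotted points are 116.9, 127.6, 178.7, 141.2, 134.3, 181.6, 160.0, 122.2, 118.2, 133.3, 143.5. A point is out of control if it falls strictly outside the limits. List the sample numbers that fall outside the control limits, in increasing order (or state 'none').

Compare each point to [109.4, 167.0]: sample 3 = 178.7 > UCL; sample 6 = 181.6 > UCL.

3, 6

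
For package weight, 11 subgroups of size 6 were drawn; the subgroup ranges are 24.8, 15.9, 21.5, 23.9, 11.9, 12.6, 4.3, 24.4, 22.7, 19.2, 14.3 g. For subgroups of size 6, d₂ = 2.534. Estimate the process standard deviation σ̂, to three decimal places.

R̄ = (24.8 + 15.9 + 21.5 + 23.9 + 11.9 + 12.6 + 4.3 + 24.4 + 22.7 + 19.2 + 14.3) / 11 = 17.7727
σ̂ = R̄ / d₂ = 17.7727 / 2.534 = 7.0137

7.014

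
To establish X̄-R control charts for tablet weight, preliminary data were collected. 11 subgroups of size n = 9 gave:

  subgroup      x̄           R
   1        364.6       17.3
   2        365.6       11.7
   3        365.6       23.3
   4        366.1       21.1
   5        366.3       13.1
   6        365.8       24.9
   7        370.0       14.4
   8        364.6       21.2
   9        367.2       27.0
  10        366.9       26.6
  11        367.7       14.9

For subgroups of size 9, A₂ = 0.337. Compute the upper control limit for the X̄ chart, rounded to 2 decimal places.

373.00

X̄̄ = (364.6 + 365.6 + 365.6 + 366.1 + 366.3 + 365.8 + 370.0 + 364.6 + 367.2 + 366.9 + 367.7) / 11 = 4030.4000 / 11 = 366.4000
R̄ = (17.3 + 11.7 + 23.3 + 21.1 + 13.1 + 24.9 + 14.4 + 21.2 + 27.0 + 26.6 + 14.9) / 11 = 215.5000 / 11 = 19.5909
UCL = X̄̄ + A₂·R̄ = 366.4000 + 0.337 × 19.5909 = 373.0021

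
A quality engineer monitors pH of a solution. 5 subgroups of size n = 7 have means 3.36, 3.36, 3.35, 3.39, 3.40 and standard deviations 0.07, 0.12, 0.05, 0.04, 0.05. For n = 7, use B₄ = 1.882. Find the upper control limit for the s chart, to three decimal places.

0.124

s̄ = (0.07 + 0.12 + 0.05 + 0.04 + 0.05) / 5 = 0.0660
UCL_s = B₄·s̄ = 1.882 × 0.0660 = 0.1242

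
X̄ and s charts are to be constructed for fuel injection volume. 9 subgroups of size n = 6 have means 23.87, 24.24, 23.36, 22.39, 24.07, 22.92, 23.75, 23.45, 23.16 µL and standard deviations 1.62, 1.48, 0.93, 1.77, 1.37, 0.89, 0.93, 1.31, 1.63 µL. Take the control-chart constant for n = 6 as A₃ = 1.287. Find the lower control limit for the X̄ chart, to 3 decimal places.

X̄̄ = (23.87 + 24.24 + 23.36 + 22.39 + 24.07 + 22.92 + 23.75 + 23.45 + 23.16) / 9 = 23.4678
s̄ = (1.62 + 1.48 + 0.93 + 1.77 + 1.37 + 0.89 + 0.93 + 1.31 + 1.63) / 9 = 1.3256
LCL = X̄̄ − A₃·s̄ = 23.4678 − 1.287 × 1.3256 = 21.7618

21.762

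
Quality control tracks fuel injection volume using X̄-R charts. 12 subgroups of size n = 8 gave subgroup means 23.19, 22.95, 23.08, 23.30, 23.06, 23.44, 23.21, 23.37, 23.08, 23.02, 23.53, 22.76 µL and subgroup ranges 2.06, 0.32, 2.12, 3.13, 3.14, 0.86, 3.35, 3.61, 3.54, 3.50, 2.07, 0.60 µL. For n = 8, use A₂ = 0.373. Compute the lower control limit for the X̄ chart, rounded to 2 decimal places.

X̄̄ = (23.19 + 22.95 + 23.08 + 23.30 + 23.06 + 23.44 + 23.21 + 23.37 + 23.08 + 23.02 + 23.53 + 22.76) / 12 = 277.9900 / 12 = 23.1658
R̄ = (2.06 + 0.32 + 2.12 + 3.13 + 3.14 + 0.86 + 3.35 + 3.61 + 3.54 + 3.50 + 2.07 + 0.60) / 12 = 28.3000 / 12 = 2.3583
LCL = X̄̄ − A₂·R̄ = 23.1658 − 0.373 × 2.3583 = 22.2862

22.29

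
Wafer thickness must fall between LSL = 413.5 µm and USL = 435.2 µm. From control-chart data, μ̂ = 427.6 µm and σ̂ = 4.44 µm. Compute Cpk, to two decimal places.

0.57

Cpu = (USL − μ̂) / (3σ̂) = (435.2 − 427.6) / (3 × 4.44) = 0.5706; Cpl = (μ̂ − LSL) / (3σ̂) = (427.6 − 413.5) / (3 × 4.44) = 1.0586; Cpk = min(Cpu, Cpl) = 0.5706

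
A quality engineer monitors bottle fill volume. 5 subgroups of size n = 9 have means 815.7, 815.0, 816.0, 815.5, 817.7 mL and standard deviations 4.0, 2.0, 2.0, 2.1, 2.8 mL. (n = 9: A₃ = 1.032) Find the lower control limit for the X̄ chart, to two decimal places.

X̄̄ = (815.7 + 815.0 + 816.0 + 815.5 + 817.7) / 5 = 815.9800
s̄ = (4.0 + 2.0 + 2.0 + 2.1 + 2.8) / 5 = 2.5800
LCL = X̄̄ − A₃·s̄ = 815.9800 − 1.032 × 2.5800 = 813.3174

813.32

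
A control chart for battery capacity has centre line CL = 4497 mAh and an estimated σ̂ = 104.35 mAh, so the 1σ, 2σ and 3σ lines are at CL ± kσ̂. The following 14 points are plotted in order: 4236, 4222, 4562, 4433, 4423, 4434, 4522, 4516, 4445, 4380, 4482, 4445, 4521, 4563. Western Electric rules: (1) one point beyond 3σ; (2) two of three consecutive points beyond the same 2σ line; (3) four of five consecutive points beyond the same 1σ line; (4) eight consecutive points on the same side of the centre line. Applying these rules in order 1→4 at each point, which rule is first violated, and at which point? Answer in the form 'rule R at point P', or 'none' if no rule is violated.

rule 2 at point 2

Zone of each point (C = within 1σ̂, B = 1σ̂–2σ̂, A = 2σ̂–3σ̂, * = beyond 3σ̂; sign = side of CL): 1:-A, 2:-A, 3:+C, 4:-C, 5:-C, 6:-C, 7:+C, 8:+C, 9:-C, 10:-B, 11:-C, 12:-C, 13:+C, 14:+C
Rule 2 (two of three consecutive points beyond the same 2σ limit) is satisfied at point 2.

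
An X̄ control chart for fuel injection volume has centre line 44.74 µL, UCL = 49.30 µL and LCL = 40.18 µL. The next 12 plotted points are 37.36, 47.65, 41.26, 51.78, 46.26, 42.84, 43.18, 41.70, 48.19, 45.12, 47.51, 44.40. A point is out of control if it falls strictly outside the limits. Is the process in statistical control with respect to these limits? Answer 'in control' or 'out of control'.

out of control

Compare each point to [40.18, 49.30]: sample 1 = 37.36 < LCL; sample 4 = 51.78 > UCL.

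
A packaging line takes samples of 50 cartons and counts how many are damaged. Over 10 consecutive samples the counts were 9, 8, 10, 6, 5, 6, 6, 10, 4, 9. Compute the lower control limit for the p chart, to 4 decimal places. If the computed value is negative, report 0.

p̄ = Σdᵢ / (k·n) = 73 / (10 × 50) = 0.14600
LCL = p̄ − 3·√(p̄(1−p̄)/n) = 0.14600 − 3 × 0.04994 = -0.00381 → 0 (negative, so LCL = 0)

0.0000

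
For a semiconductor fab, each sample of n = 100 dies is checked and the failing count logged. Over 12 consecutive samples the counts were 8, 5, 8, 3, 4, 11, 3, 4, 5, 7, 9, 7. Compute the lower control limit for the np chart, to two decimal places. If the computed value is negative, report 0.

0.00

p̄ = Σdᵢ / (k·n) = 74 / (12 × 100) = 0.06167
LCL = np̄ − 3·√(np̄(1−p̄)) = 6.1667 − 3 × 2.4055 = -1.0498 → 0 (negative, so LCL = 0)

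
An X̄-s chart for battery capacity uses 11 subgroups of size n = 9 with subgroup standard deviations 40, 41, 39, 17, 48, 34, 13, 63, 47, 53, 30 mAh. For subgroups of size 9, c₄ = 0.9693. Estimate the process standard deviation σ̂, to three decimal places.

39.860

s̄ = (40 + 41 + 39 + 17 + 48 + 34 + 13 + 63 + 47 + 53 + 30) / 11 = 38.6364
σ̂ = s̄ / c₄ = 38.6364 / 0.9693 = 39.8601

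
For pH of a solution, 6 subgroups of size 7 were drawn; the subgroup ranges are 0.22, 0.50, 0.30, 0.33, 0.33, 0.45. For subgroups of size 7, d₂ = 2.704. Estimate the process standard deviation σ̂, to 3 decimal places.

0.131

R̄ = (0.22 + 0.50 + 0.30 + 0.33 + 0.33 + 0.45) / 6 = 0.3550
σ̂ = R̄ / d₂ = 0.3550 / 2.704 = 0.1313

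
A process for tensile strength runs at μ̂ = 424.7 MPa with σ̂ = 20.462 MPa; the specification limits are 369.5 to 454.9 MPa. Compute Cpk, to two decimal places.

Cpu = (USL − μ̂) / (3σ̂) = (454.9 − 424.7) / (3 × 20.462) = 0.4920; Cpl = (μ̂ − LSL) / (3σ̂) = (424.7 − 369.5) / (3 × 20.462) = 0.8992; Cpk = min(Cpu, Cpl) = 0.4920

0.49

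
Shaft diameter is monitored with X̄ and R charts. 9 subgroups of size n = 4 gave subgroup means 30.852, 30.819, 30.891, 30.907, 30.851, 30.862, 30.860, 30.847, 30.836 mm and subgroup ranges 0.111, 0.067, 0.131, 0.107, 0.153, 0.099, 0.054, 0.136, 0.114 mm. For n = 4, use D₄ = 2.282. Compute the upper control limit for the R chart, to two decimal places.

R̄ = (0.111 + 0.067 + 0.131 + 0.107 + 0.153 + 0.099 + 0.054 + 0.136 + 0.114) / 9 = 0.9720 / 9 = 0.1080
UCL_R = D₄·R̄ = 2.282 × 0.1080 = 0.2465

0.25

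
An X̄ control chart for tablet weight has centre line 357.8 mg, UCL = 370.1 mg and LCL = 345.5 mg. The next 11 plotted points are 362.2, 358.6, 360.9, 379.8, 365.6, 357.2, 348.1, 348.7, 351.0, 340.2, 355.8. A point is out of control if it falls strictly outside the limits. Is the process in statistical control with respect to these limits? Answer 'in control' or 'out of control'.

Compare each point to [345.5, 370.1]: sample 4 = 379.8 > UCL; sample 10 = 340.2 < LCL.

out of control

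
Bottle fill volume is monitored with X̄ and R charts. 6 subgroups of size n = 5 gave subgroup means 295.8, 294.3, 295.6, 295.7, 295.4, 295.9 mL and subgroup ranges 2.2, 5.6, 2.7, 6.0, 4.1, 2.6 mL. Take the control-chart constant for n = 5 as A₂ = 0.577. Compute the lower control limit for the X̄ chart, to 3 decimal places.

X̄̄ = (295.8 + 294.3 + 295.6 + 295.7 + 295.4 + 295.9) / 6 = 1772.7000 / 6 = 295.4500
R̄ = (2.2 + 5.6 + 2.7 + 6.0 + 4.1 + 2.6) / 6 = 23.2000 / 6 = 3.8667
LCL = X̄̄ − A₂·R̄ = 295.4500 − 0.577 × 3.8667 = 293.2189

293.219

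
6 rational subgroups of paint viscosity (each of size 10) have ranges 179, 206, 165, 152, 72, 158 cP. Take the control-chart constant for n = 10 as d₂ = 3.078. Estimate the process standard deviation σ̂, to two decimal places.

50.47

R̄ = (179 + 206 + 165 + 152 + 72 + 158) / 6 = 155.3333
σ̂ = R̄ / d₂ = 155.3333 / 3.078 = 50.4657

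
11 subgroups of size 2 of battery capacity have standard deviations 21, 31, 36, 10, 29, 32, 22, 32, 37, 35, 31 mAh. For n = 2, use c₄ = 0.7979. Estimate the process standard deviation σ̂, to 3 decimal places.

36.004

s̄ = (21 + 31 + 36 + 10 + 29 + 32 + 22 + 32 + 37 + 35 + 31) / 11 = 28.7273
σ̂ = s̄ / c₄ = 28.7273 / 0.7979 = 36.0036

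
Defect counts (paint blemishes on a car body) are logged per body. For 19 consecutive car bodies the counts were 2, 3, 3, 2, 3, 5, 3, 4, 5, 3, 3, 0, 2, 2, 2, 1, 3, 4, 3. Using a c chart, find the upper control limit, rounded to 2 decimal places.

c̄ = (2 + 3 + 3 + 2 + 3 + 5 + 3 + 4 + 5 + 3 + 3 + 0 + 2 + 2 + 2 + 1 + 3 + 4 + 3) / 19 = 53 / 19 = 2.7895
UCL = c̄ + 3√c̄ = 2.7895 + 3 × √2.7895 = 2.7895 + 3 × 1.6702 = 7.8000

7.80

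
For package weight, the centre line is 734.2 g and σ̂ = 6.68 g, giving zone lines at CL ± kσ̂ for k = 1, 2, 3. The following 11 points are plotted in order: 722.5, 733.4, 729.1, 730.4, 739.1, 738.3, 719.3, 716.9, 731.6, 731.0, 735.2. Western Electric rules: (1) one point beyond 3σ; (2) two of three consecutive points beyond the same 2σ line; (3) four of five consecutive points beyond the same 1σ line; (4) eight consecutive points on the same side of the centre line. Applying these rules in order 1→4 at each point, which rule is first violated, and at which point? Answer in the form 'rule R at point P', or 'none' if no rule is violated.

rule 2 at point 8

Zone of each point (C = within 1σ̂, B = 1σ̂–2σ̂, A = 2σ̂–3σ̂, * = beyond 3σ̂; sign = side of CL): 1:-B, 2:-C, 3:-C, 4:-C, 5:+C, 6:+C, 7:-A, 8:-A, 9:-C, 10:-C, 11:+C
Rule 2 (two of three consecutive points beyond the same 2σ limit) is satisfied at point 8.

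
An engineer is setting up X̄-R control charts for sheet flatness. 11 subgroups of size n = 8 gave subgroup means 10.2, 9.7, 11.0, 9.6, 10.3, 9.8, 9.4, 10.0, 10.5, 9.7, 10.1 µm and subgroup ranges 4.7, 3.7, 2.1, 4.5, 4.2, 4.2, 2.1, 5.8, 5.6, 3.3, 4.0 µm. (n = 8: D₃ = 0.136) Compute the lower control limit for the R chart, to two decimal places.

0.55

R̄ = (4.7 + 3.7 + 2.1 + 4.5 + 4.2 + 4.2 + 2.1 + 5.8 + 5.6 + 3.3 + 4.0) / 11 = 44.2000 / 11 = 4.0182
LCL_R = D₃·R̄ = 0.136 × 4.0182 = 0.5465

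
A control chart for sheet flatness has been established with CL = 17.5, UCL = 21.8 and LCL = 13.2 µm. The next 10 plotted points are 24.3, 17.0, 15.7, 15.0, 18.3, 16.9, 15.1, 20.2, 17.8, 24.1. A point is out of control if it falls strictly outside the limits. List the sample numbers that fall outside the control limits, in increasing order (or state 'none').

1, 10

Compare each point to [13.2, 21.8]: sample 1 = 24.3 > UCL; sample 10 = 24.1 > UCL.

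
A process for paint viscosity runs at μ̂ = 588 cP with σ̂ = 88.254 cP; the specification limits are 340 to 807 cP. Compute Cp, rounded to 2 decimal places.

Cp = (USL − LSL) / (6σ̂) = (807 − 340) / (6 × 88.254) = 467.0000 / 529.5240 = 0.8819

0.88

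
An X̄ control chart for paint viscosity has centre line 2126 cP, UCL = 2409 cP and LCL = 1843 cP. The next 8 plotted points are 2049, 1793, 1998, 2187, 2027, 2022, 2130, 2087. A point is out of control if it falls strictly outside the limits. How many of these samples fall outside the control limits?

1

Compare each point to [1843, 2409]: sample 2 = 1793 < LCL.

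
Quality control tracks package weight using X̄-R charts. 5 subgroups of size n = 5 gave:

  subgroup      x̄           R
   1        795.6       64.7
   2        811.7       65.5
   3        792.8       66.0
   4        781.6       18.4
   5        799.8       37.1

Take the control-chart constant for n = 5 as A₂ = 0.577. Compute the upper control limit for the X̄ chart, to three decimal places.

825.346

X̄̄ = (795.6 + 811.7 + 792.8 + 781.6 + 799.8) / 5 = 3981.5000 / 5 = 796.3000
R̄ = (64.7 + 65.5 + 66.0 + 18.4 + 37.1) / 5 = 251.7000 / 5 = 50.3400
UCL = X̄̄ + A₂·R̄ = 796.3000 + 0.577 × 50.3400 = 825.3462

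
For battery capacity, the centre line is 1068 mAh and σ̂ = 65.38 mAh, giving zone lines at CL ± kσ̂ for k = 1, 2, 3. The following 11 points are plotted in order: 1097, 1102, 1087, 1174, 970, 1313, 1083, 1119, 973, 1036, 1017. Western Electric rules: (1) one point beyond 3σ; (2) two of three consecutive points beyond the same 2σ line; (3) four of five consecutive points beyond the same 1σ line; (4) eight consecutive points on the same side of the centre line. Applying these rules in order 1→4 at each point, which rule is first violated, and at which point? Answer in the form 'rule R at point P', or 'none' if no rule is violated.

rule 1 at point 6

Zone of each point (C = within 1σ̂, B = 1σ̂–2σ̂, A = 2σ̂–3σ̂, * = beyond 3σ̂; sign = side of CL): 1:+C, 2:+C, 3:+C, 4:+B, 5:-B, 6:+*, 7:+C, 8:+C, 9:-B, 10:-C, 11:-C
Rule 1 (one point beyond the 3σ limits) is satisfied at point 6.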